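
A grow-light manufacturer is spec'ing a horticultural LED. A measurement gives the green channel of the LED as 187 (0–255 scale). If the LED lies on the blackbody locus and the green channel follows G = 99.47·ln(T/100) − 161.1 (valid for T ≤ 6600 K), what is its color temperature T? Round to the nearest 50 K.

ln t = (187 + 161.1) / 99.47 = 3.4995.
t = e^3.4995 = 33.100.
T = 100·t = 3310 K → 3300 K to the nearest 50 K.

3300 K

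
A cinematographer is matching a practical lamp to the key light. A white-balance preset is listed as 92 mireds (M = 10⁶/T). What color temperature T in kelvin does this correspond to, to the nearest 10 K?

T = 10⁶ / 92 = 10869.57 K → 10870 K.

10870 K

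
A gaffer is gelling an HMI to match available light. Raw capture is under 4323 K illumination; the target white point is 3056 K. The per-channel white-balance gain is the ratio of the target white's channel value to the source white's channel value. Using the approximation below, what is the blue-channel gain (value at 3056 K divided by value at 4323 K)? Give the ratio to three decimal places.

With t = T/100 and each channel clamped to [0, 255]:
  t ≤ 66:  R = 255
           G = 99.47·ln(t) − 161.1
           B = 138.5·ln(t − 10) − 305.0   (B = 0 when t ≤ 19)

0.631

At 4323 K (t = 43.23):
  B = 138.5·ln(43.23 − 10) − 305.0 = 138.5·ln 33.23 − 305.0 = 138.5·3.5035 − 305.0 = 180.228.
At 3056 K (t = 30.56):
  B = 138.5·ln(30.56 − 10) − 305.0 = 138.5·ln 20.56 − 305.0 = 138.5·3.0233 − 305.0 = 113.734.
Gain = 113.734 / 180.228 = 0.6311 → 0.631.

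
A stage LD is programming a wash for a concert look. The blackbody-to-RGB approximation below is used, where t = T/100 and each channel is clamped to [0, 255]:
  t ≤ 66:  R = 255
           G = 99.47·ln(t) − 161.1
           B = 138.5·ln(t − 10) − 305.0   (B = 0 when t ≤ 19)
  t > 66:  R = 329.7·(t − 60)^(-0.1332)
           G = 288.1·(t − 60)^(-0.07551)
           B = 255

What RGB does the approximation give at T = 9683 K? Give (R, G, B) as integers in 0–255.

(204, 219, 255)

t = 9683/100 = 96.83; the t > 66 branch applies.
R = 329.7·(96.83 − 60)^(-0.1332) = 329.7·36.83^(-0.1332) = 329.7·0.61856 = 203.939.
G = 288.1·(96.83 − 60)^(-0.07551) = 288.1·36.83^(-0.07551) = 288.1·0.76162 = 219.422.
B = 255 by definition for t > 66.
Rounded: (204, 219, 255).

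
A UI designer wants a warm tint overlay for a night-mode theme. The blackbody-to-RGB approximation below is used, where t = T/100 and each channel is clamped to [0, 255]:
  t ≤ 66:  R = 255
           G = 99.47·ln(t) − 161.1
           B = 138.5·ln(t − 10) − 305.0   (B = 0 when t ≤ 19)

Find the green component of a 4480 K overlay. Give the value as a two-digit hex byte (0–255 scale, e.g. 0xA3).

0xD9

t = 4480/100 = 44.8; the t ≤ 66 branch applies.
G = 99.47·ln 44.8 − 161.1 = 99.47·3.8022 − 161.1 = 217.106.
Rounded: 217; in hex, 0xD9.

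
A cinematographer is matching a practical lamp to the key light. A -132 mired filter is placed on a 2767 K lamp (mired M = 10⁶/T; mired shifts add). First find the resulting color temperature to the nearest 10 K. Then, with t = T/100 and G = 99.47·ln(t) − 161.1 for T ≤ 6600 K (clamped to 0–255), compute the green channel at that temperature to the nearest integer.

214

M_in = 10⁶/2767 = 361.40; M_out = 361.40 + (-132) = 229.40.
T_out = 10⁶/229.40 = 4359.2 K → 4360 K; t = 43.6.
G = 99.47·ln 43.6 − 161.1 = 99.47·3.7751 − 161.1 = 214.405.
Rounded: 214.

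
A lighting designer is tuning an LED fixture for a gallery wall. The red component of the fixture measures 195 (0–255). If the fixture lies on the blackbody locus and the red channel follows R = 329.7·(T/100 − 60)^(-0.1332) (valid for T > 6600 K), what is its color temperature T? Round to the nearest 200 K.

(t − 60)^(-0.1332) = 195/329.7 = 0.59145.
t − 60 = 0.59145^(1/-0.1332) = 0.59145^(-7.508) = 51.564, so t = 111.564.
T = 100·t = 11156 K → 11200 K to the nearest 200 K.

11200 K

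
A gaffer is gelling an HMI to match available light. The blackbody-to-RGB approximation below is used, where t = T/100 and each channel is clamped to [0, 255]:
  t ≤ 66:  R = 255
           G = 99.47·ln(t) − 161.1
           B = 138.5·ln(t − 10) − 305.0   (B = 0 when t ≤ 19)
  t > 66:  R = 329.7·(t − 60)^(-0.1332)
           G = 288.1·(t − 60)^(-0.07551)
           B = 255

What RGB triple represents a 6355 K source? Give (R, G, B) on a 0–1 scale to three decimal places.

t = 6355/100 = 63.55; the t ≤ 66 branch applies.
R = 255 by definition for t ≤ 66.
G = 99.47·ln 63.55 − 161.1 = 99.47·4.1518 − 161.1 = 251.882.
B = 138.5·ln(63.55 − 10) − 305.0 = 138.5·ln 53.55 − 305.0 = 138.5·3.9806 − 305.0 = 246.315.
Dividing each by 255: (1.0000, 0.9878, 0.9659) → (1.000, 0.988, 0.966).

(1.000, 0.988, 0.966)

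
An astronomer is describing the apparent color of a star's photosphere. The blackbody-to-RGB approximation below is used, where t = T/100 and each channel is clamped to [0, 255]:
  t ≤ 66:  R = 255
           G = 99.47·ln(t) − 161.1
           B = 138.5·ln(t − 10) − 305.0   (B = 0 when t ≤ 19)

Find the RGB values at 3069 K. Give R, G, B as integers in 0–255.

R=255, G=179, B=115

t = 3069/100 = 30.69; the t ≤ 66 branch applies.
R = 255 by definition for t ≤ 66.
G = 99.47·ln 30.69 − 161.1 = 99.47·3.4239 − 161.1 = 179.479.
B = 138.5·ln(30.69 − 10) − 305.0 = 138.5·ln 20.69 − 305.0 = 138.5·3.0297 − 305.0 = 114.607.
Rounded: (255, 179, 115).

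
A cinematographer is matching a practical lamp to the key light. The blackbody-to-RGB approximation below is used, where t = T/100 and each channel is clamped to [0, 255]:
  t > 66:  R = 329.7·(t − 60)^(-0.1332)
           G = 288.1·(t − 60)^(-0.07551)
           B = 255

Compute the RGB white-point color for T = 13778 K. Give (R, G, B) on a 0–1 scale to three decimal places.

(0.724, 0.813, 1.000)

t = 13778/100 = 137.78; the t > 66 branch applies.
R = 329.7·(137.78 − 60)^(-0.1332) = 329.7·77.78^(-0.1332) = 329.7·0.55993 = 184.610.
G = 288.1·(137.78 − 60)^(-0.07551) = 288.1·77.78^(-0.07551) = 288.1·0.71981 = 207.379.
B = 255 by definition for t > 66.
Dividing each by 255: (0.7240, 0.8132, 1.0000) → (0.724, 0.813, 1.000).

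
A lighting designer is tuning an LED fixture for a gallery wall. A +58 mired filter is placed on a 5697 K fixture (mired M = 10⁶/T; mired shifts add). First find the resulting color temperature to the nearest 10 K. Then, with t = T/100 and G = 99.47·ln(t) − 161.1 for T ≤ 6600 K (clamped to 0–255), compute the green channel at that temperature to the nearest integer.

213

M_in = 10⁶/5697 = 175.53; M_out = 175.53 + (+58) = 233.53.
T_out = 10⁶/233.53 = 4282.1 K → 4280 K; t = 42.8.
G = 99.47·ln 42.8 − 161.1 = 99.47·3.7565 − 161.1 = 212.563.
Rounded: 213.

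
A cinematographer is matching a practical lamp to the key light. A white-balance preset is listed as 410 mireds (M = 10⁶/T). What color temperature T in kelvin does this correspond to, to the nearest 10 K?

2440 K

T = 10⁶ / 410 = 2439.02 K → 2440 K.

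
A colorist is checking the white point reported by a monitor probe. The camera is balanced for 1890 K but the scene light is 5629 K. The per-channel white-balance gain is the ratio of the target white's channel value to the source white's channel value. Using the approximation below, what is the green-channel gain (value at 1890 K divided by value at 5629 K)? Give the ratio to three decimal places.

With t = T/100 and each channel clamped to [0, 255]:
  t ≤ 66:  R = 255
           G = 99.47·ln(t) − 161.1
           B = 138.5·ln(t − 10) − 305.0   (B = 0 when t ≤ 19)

0.547

At 5629 K (t = 56.29):
  G = 99.47·ln 56.29 − 161.1 = 99.47·4.0305 − 161.1 = 239.816.
At 1890 K (t = 18.9):
  G = 99.47·ln 18.9 − 161.1 = 99.47·2.9392 − 161.1 = 131.258.
Gain = 131.258 / 239.816 = 0.5473 → 0.547.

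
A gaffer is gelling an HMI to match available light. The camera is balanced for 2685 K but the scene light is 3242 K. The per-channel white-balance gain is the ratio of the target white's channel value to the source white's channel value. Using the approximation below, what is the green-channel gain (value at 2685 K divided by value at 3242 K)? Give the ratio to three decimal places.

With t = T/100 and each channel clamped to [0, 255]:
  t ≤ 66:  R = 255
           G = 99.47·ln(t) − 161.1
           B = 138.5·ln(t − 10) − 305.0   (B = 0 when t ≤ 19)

0.899

At 3242 K (t = 32.42):
  G = 99.47·ln 32.42 − 161.1 = 99.47·3.4788 − 161.1 = 184.934.
At 2685 K (t = 26.85):
  G = 99.47·ln 26.85 − 161.1 = 99.47·3.2903 − 161.1 = 166.183.
Gain = 166.183 / 184.934 = 0.8986 → 0.899.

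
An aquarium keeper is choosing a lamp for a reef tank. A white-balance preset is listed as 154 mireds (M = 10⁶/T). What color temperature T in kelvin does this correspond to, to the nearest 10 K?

6490 K

T = 10⁶ / 154 = 6493.51 K → 6490 K.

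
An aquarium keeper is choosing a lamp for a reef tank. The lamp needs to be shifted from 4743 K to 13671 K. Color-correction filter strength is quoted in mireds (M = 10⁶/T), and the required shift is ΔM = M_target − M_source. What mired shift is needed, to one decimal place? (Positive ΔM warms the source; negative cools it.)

M_source = 10⁶/4743 = 210.837; M_target = 10⁶/13671 = 73.148.
ΔM = 73.148 − 210.837 = -137.689 → -137.7 mireds, a cooling shift.

-137.7 mireds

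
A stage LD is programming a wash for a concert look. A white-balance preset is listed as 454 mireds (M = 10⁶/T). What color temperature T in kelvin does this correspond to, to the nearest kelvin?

2203 K

T = 10⁶ / 454 = 2202.64 K → 2203 K.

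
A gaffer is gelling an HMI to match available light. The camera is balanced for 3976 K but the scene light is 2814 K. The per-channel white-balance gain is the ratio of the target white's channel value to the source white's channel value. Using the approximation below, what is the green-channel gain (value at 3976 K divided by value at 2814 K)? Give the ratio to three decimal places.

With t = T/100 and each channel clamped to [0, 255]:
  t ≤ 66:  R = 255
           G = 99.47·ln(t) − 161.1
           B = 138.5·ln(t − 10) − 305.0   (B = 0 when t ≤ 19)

At 2814 K (t = 28.14):
  G = 99.47·ln 28.14 − 161.1 = 99.47·3.3372 − 161.1 = 170.850.
At 3976 K (t = 39.76):
  G = 99.47·ln 39.76 − 161.1 = 99.47·3.6829 − 161.1 = 205.234.
Gain = 205.234 / 170.850 = 1.2013 → 1.201.

1.201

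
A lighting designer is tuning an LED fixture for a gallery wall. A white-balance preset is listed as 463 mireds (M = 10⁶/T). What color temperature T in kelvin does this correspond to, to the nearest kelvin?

T = 10⁶ / 463 = 2159.83 K → 2160 K.

2160 K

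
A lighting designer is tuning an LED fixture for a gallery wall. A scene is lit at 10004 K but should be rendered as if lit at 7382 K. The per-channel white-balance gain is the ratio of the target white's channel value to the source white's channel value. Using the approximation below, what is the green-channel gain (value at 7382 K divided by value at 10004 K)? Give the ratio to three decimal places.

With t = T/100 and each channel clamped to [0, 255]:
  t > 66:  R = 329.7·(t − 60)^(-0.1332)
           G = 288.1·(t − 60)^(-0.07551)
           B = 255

At 10004 K (t = 100.04):
  G = 288.1·(100.04 − 60)^(-0.07551) = 288.1·40.04^(-0.07551) = 288.1·0.75683 = 218.041.
At 7382 K (t = 73.82):
  G = 288.1·(73.82 − 60)^(-0.07551) = 288.1·13.82^(-0.07551) = 288.1·0.82013 = 236.278.
Gain = 236.278 / 218.041 = 1.0836 → 1.084.

1.084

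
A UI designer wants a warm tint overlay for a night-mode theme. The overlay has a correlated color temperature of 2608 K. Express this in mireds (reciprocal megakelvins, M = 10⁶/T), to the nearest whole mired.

M = 10⁶ / 2608 = 383.436 → 383 mireds.

383 mireds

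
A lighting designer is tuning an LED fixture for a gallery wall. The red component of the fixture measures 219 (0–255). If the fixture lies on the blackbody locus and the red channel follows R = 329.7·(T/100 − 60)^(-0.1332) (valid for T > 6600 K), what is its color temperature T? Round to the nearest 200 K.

8200 K

(t − 60)^(-0.1332) = 219/329.7 = 0.66424.
t − 60 = 0.66424^(1/-0.1332) = 0.66424^(-7.508) = 21.572, so t = 81.572.
T = 100·t = 8157 K → 8200 K to the nearest 200 K.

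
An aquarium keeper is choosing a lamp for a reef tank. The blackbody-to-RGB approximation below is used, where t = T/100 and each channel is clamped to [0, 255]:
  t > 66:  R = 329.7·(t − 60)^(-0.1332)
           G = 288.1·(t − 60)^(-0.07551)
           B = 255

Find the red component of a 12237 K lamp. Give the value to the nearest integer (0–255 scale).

190

t = 12237/100 = 122.37; the t > 66 branch applies.
R = 329.7·(122.37 − 60)^(-0.1332) = 329.7·62.37^(-0.1332) = 329.7·0.57665 = 190.120.
Rounded: 190.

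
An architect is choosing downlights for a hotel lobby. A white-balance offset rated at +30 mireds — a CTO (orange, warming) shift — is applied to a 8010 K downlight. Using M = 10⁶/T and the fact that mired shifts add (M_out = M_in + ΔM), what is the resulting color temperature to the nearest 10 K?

6460 K

M_in = 10⁶/8010 = 124.84 mireds.
M_out = 124.84 + (+30) = 154.84 mireds.
T_out = 10⁶/154.84 = 6458.1 K → 6460 K.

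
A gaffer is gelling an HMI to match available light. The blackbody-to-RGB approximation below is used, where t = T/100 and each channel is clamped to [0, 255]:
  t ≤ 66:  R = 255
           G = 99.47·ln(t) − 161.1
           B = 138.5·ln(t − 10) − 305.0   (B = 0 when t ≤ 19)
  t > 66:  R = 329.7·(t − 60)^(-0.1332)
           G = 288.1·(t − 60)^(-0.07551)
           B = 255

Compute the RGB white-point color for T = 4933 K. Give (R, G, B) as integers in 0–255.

(255, 227, 204)

t = 4933/100 = 49.33; the t ≤ 66 branch applies.
R = 255 by definition for t ≤ 66.
G = 99.47·ln 49.33 − 161.1 = 99.47·3.8985 − 161.1 = 226.687.
B = 138.5·ln(49.33 − 10) − 305.0 = 138.5·ln 39.33 − 305.0 = 138.5·3.6720 − 305.0 = 203.570.
Rounded: (255, 227, 204).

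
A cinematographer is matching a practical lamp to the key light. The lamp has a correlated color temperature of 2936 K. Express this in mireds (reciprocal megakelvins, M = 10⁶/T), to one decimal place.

M = 10⁶ / 2936 = 340.599 → 340.6 mireds.

340.6 mireds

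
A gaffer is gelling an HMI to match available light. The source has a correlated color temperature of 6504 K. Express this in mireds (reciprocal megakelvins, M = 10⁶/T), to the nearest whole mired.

M = 10⁶ / 6504 = 153.752 → 154 mireds.

154 mireds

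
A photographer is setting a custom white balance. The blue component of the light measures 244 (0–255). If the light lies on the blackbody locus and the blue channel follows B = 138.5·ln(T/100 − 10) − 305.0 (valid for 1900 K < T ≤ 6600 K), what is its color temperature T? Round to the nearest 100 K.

6300 K

ln(t − 10) = (244 + 305.0) / 138.5 = 3.9639.
t − 10 = e^3.9639 = 52.662, so t = 62.662.
T = 100·t = 6266 K → 6300 K to the nearest 100 K.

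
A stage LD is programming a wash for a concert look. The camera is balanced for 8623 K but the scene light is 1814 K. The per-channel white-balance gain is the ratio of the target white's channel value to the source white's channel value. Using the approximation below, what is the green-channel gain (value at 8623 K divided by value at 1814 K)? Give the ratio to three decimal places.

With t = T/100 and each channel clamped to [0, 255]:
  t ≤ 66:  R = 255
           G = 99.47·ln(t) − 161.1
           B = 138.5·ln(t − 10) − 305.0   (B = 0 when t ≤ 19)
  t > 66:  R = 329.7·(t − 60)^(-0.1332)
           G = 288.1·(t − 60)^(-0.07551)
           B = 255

1.770

At 1814 K (t = 18.14):
  G = 99.47·ln 18.14 − 161.1 = 99.47·2.8981 − 161.1 = 127.176.
At 8623 K (t = 86.23):
  G = 288.1·(86.23 − 60)^(-0.07551) = 288.1·26.23^(-0.07551) = 288.1·0.78139 = 225.118.
Gain = 225.118 / 127.176 = 1.7701 → 1.770.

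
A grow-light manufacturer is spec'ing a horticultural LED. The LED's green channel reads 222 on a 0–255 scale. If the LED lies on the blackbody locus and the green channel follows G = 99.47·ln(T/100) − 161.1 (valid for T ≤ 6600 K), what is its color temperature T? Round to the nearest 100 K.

ln t = (222 + 161.1) / 99.47 = 3.8514.
t = e^3.8514 = 47.059.
T = 100·t = 4706 K → 4700 K to the nearest 100 K.

4700 K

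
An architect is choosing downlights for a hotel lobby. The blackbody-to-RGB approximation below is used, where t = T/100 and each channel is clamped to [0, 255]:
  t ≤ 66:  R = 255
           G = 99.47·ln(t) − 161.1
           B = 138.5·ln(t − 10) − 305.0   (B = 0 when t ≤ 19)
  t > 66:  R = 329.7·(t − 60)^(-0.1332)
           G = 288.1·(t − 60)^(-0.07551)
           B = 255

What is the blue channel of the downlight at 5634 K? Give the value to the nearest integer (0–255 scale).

t = 5634/100 = 56.34; the t ≤ 66 branch applies.
B = 138.5·ln(56.34 − 10) − 305.0 = 138.5·ln 46.34 − 305.0 = 138.5·3.8360 − 305.0 = 226.287.
Rounded: 226.

226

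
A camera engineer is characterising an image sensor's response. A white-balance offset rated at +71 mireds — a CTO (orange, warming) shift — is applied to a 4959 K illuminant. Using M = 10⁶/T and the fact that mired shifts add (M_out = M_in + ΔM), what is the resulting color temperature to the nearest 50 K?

M_in = 10⁶/4959 = 201.65 mireds.
M_out = 201.65 + (+71) = 272.65 mireds.
T_out = 10⁶/272.65 = 3667.7 K → 3650 K.

3650 K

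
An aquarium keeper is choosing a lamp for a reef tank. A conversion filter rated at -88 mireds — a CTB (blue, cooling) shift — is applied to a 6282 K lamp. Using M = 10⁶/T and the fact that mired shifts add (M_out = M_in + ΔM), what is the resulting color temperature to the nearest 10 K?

14050 K

M_in = 10⁶/6282 = 159.18 mireds.
M_out = 159.18 + (-88) = 71.18 mireds.
T_out = 10⁶/71.18 = 14047.9 K → 14050 K.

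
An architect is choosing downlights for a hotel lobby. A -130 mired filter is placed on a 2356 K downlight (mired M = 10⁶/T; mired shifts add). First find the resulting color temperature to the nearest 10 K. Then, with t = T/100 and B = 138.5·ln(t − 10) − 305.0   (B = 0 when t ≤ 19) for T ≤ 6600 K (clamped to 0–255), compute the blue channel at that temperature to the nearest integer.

M_in = 10⁶/2356 = 424.45; M_out = 424.45 + (-130) = 294.45.
T_out = 10⁶/294.45 = 3396.2 K → 3400 K; t = 34.
B = 138.5·ln(34 − 10) − 305.0 = 138.5·ln 24 − 305.0 = 138.5·3.1781 − 305.0 = 135.160.
Rounded: 135.

135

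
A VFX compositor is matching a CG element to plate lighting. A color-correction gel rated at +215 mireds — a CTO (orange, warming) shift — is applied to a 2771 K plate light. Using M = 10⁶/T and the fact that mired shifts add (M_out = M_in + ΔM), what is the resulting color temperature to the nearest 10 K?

M_in = 10⁶/2771 = 360.88 mireds.
M_out = 360.88 + (+215) = 575.88 mireds.
T_out = 10⁶/575.88 = 1736.5 K → 1740 K.

1740 K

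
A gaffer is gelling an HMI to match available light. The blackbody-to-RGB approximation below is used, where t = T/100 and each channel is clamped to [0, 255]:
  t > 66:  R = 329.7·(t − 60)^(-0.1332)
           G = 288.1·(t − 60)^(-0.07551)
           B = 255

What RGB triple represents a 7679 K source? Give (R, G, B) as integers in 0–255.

(226, 233, 255)

t = 7679/100 = 76.79; the t > 66 branch applies.
R = 329.7·(76.79 − 60)^(-0.1332) = 329.7·16.79^(-0.1332) = 329.7·0.68679 = 226.434.
G = 288.1·(76.79 − 60)^(-0.07551) = 288.1·16.79^(-0.07551) = 288.1·0.80816 = 232.830.
B = 255 by definition for t > 66.
Rounded: (226, 233, 255).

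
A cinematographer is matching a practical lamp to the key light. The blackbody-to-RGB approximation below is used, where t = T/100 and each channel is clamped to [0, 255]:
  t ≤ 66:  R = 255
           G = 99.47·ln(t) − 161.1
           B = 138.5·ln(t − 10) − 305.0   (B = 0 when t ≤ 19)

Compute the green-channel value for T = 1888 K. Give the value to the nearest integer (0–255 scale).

t = 1888/100 = 18.88; the t ≤ 66 branch applies.
G = 99.47·ln 18.88 − 161.1 = 99.47·2.9381 − 161.1 = 131.153.
Rounded: 131.

131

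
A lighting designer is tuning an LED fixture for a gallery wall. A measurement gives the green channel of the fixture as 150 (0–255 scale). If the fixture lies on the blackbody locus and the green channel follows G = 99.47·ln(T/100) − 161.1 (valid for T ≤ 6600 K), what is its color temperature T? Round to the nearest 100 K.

ln t = (150 + 161.1) / 99.47 = 3.1276.
t = e^3.1276 = 22.819.
T = 100·t = 2282 K → 2300 K to the nearest 100 K.

2300 K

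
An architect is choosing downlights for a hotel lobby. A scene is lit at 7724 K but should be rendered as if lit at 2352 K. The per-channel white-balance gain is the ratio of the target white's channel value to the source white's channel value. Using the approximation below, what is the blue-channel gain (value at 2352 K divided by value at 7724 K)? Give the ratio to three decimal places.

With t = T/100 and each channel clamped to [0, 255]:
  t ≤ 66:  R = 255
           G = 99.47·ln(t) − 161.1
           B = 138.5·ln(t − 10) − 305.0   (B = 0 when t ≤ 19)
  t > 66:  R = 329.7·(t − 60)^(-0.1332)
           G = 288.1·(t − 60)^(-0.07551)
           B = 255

At 7724 K (t = 77.24):
  B = 255 by definition for t > 66.
At 2352 K (t = 23.52):
  B = 138.5·ln(23.52 − 10) − 305.0 = 138.5·ln 13.52 − 305.0 = 138.5·2.6042 − 305.0 = 55.678.
Gain = 55.678 / 255.000 = 0.2183 → 0.218.

0.218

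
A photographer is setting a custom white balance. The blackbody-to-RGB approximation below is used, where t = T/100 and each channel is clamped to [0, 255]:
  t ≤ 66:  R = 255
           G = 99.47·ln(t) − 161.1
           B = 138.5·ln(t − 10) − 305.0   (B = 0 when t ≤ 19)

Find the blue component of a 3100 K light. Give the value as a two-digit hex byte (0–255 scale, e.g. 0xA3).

t = 3100/100 = 31; the t ≤ 66 branch applies.
B = 138.5·ln(31 − 10) − 305.0 = 138.5·ln 21 − 305.0 = 138.5·3.0445 − 305.0 = 116.666.
Rounded: 117; in hex, 0x75.

0x75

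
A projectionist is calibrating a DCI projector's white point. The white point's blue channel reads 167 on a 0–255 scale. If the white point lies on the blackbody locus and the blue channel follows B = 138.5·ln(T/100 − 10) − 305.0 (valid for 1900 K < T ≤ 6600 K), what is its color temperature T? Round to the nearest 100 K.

ln(t − 10) = (167 + 305.0) / 138.5 = 3.4079.
t − 10 = e^3.4079 = 30.203, so t = 40.203.
T = 100·t = 4020 K → 4000 K to the nearest 100 K.

4000 K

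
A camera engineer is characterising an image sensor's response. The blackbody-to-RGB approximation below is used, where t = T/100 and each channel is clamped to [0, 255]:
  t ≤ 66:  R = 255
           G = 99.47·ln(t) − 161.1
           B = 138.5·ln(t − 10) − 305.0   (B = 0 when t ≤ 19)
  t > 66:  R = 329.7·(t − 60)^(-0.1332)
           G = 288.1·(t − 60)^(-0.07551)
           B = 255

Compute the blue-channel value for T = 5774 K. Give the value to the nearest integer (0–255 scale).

230

t = 5774/100 = 57.74; the t ≤ 66 branch applies.
B = 138.5·ln(57.74 − 10) − 305.0 = 138.5·ln 47.74 − 305.0 = 138.5·3.8658 − 305.0 = 230.409.
Rounded: 230.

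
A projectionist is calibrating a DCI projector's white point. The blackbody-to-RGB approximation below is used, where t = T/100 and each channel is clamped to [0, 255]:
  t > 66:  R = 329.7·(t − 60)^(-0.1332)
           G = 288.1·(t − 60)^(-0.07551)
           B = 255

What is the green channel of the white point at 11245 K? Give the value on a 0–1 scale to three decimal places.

0.838

t = 11245/100 = 112.45; the t > 66 branch applies.
G = 288.1·(112.45 − 60)^(-0.07551) = 288.1·52.45^(-0.07551) = 288.1·0.74155 = 213.641.
On a 0–1 scale: 213.641/255 = 0.8378 → 0.838.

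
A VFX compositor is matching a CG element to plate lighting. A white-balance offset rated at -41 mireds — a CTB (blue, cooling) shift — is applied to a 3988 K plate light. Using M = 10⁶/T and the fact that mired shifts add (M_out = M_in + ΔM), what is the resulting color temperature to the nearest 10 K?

M_in = 10⁶/3988 = 250.75 mireds.
M_out = 250.75 + (-41) = 209.75 mireds.
T_out = 10⁶/209.75 = 4767.5 K → 4770 K.

4770 K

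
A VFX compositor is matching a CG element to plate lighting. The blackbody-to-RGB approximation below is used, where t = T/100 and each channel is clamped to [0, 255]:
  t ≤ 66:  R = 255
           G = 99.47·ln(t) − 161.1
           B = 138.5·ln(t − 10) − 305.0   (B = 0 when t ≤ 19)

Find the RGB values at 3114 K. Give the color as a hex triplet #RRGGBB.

t = 3114/100 = 31.14; the t ≤ 66 branch applies.
R = 255 by definition for t ≤ 66.
G = 99.47·ln 31.14 − 161.1 = 99.47·3.4385 − 161.1 = 180.927.
B = 138.5·ln(31.14 − 10) − 305.0 = 138.5·ln 21.14 − 305.0 = 138.5·3.0512 − 305.0 = 117.587.
Rounded: (255, 181, 118).
In hex: #FFB576.

#FFB576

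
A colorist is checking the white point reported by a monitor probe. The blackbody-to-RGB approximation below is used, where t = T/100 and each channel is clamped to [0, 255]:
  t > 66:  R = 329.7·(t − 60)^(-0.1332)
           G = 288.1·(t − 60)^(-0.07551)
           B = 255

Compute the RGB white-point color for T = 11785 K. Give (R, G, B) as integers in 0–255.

(192, 212, 255)

t = 11785/100 = 117.85; the t > 66 branch applies.
R = 329.7·(117.85 − 60)^(-0.1332) = 329.7·57.85^(-0.1332) = 329.7·0.58245 = 192.035.
G = 288.1·(117.85 − 60)^(-0.07551) = 288.1·57.85^(-0.07551) = 288.1·0.73609 = 212.066.
B = 255 by definition for t > 66.
Rounded: (192, 212, 255).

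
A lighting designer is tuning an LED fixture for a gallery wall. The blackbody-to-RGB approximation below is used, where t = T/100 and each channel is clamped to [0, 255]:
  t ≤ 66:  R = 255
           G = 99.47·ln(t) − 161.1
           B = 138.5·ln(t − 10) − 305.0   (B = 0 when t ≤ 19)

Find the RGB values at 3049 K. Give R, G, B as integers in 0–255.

t = 3049/100 = 30.49; the t ≤ 66 branch applies.
R = 255 by definition for t ≤ 66.
G = 99.47·ln 30.49 − 161.1 = 99.47·3.4174 − 161.1 = 178.829.
B = 138.5·ln(30.49 − 10) − 305.0 = 138.5·ln 20.49 − 305.0 = 138.5·3.0199 − 305.0 = 113.261.
Rounded: (255, 179, 113).

R=255, G=179, B=113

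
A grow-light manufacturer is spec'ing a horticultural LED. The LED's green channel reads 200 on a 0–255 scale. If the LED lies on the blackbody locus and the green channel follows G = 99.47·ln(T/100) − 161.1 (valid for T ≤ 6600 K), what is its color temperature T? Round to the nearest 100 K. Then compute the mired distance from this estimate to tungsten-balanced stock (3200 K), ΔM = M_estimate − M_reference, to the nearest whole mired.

-49 mireds

ln t = (200 + 161.1) / 99.47 = 3.6302.
t = e^3.6302 = 37.722.
T = 100·t = 3772 K → 3800 K to the nearest 100 K.
M_estimate = 10⁶/3800 = 263.16; M_reference = 10⁶/3200 = 312.50.
ΔM = 263.16 − 312.50 = -49.34 → -49 mireds.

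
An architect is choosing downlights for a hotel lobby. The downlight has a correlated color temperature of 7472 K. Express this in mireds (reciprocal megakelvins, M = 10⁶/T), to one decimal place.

M = 10⁶ / 7472 = 133.833 → 133.8 mireds.

133.8 mireds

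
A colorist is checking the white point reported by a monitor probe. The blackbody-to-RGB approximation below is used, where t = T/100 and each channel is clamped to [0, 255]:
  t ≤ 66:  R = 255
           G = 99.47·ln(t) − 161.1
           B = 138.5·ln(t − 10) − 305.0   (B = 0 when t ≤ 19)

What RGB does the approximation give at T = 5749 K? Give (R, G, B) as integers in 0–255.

t = 5749/100 = 57.49; the t ≤ 66 branch applies.
R = 255 by definition for t ≤ 66.
G = 99.47·ln 57.49 − 161.1 = 99.47·4.0516 − 161.1 = 241.914.
B = 138.5·ln(57.49 − 10) − 305.0 = 138.5·ln 47.49 − 305.0 = 138.5·3.8605 − 305.0 = 229.682.
Rounded: (255, 242, 230).

(255, 242, 230)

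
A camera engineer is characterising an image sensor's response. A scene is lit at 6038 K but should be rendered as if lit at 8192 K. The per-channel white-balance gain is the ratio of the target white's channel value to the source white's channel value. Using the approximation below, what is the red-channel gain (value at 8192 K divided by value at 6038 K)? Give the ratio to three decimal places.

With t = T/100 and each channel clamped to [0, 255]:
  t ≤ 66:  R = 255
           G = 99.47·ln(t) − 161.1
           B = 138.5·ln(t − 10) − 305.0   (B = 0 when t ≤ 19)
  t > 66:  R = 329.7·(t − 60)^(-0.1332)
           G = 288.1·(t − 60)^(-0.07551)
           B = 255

At 6038 K (t = 60.38):
  R = 255 by definition for t ≤ 66.
At 8192 K (t = 81.92):
  R = 329.7·(81.92 − 60)^(-0.1332) = 329.7·21.92^(-0.1332) = 329.7·0.66283 = 218.534.
Gain = 218.534 / 255.000 = 0.8570 → 0.857.

0.857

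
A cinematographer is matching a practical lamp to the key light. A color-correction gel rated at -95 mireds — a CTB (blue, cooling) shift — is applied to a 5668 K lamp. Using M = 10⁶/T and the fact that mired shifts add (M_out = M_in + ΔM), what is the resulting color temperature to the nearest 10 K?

12280 K

M_in = 10⁶/5668 = 176.43 mireds.
M_out = 176.43 + (-95) = 81.43 mireds.
T_out = 10⁶/81.43 = 12280.6 K → 12280 K.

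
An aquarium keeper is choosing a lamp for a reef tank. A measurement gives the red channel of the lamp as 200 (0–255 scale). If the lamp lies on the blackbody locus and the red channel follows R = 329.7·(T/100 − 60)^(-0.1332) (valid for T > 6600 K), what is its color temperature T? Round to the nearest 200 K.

(t − 60)^(-0.1332) = 200/329.7 = 0.60661.
t − 60 = 0.60661^(1/-0.1332) = 0.60661^(-7.508) = 42.638, so t = 102.638.
T = 100·t = 10264 K → 10200 K to the nearest 200 K.

10200 K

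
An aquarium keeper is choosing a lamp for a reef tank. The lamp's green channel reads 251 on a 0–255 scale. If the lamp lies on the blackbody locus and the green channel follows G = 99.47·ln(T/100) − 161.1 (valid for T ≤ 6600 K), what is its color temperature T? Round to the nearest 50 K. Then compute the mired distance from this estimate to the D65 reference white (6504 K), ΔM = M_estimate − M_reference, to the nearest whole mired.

+5 mireds

ln t = (251 + 161.1) / 99.47 = 4.1430.
t = e^4.1430 = 62.989.
T = 100·t = 6299 K → 6300 K to the nearest 50 K.
M_estimate = 10⁶/6300 = 158.73; M_reference = 10⁶/6504 = 153.75.
ΔM = 158.73 − 153.75 = 4.98 → +5 mireds.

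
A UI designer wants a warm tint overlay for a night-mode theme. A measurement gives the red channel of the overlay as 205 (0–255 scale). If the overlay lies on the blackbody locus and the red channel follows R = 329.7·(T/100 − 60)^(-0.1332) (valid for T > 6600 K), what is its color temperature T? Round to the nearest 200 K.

(t − 60)^(-0.1332) = 205/329.7 = 0.62178.
t − 60 = 0.62178^(1/-0.1332) = 0.62178^(-7.508) = 35.423, so t = 95.423.
T = 100·t = 9542 K → 9600 K to the nearest 200 K.

9600 K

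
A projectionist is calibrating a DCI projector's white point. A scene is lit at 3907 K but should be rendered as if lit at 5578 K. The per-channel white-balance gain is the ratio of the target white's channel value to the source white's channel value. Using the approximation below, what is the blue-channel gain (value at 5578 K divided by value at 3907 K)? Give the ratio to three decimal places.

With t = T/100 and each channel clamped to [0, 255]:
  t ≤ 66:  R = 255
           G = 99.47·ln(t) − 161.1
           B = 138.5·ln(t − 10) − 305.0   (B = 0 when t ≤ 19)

1.389

At 3907 K (t = 39.07):
  B = 138.5·ln(39.07 − 10) − 305.0 = 138.5·ln 29.07 − 305.0 = 138.5·3.3697 − 305.0 = 161.704.
At 5578 K (t = 55.78):
  B = 138.5·ln(55.78 − 10) − 305.0 = 138.5·ln 45.78 − 305.0 = 138.5·3.8238 − 305.0 = 224.603.
Gain = 224.603 / 161.704 = 1.3890 → 1.389.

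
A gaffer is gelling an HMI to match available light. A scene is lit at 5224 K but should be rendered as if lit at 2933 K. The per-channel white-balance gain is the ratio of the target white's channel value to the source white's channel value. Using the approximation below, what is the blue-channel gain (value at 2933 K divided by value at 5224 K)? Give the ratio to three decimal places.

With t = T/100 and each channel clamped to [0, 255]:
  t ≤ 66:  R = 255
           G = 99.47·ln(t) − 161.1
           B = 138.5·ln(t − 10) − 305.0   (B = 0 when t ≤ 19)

At 5224 K (t = 52.24):
  B = 138.5·ln(52.24 − 10) − 305.0 = 138.5·ln 42.24 − 305.0 = 138.5·3.7434 − 305.0 = 213.456.
At 2933 K (t = 29.33):
  B = 138.5·ln(29.33 − 10) − 305.0 = 138.5·ln 19.33 − 305.0 = 138.5·2.9617 − 305.0 = 105.190.
Gain = 105.190 / 213.456 = 0.4928 → 0.493.

0.493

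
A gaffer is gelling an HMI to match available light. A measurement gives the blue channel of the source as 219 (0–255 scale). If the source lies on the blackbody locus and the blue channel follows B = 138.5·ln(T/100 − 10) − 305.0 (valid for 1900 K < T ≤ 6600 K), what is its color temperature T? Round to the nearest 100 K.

ln(t − 10) = (219 + 305.0) / 138.5 = 3.7834.
t − 10 = e^3.7834 = 43.965, so t = 53.965.
T = 100·t = 5396 K → 5400 K to the nearest 100 K.

5400 K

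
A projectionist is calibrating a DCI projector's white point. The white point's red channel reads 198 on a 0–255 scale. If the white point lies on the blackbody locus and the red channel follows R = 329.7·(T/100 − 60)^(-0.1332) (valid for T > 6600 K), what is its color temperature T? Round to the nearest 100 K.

(t − 60)^(-0.1332) = 198/329.7 = 0.60055.
t − 60 = 0.60055^(1/-0.1332) = 0.60055^(-7.508) = 45.980, so t = 105.980.
T = 100·t = 10598 K → 10600 K to the nearest 100 K.

10600 K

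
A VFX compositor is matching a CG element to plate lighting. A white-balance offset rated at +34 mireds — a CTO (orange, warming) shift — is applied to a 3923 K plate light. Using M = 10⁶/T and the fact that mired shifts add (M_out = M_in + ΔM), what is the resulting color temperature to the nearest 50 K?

3450 K

M_in = 10⁶/3923 = 254.91 mireds.
M_out = 254.91 + (+34) = 288.91 mireds.
T_out = 10⁶/288.91 = 3461.3 K → 3450 K.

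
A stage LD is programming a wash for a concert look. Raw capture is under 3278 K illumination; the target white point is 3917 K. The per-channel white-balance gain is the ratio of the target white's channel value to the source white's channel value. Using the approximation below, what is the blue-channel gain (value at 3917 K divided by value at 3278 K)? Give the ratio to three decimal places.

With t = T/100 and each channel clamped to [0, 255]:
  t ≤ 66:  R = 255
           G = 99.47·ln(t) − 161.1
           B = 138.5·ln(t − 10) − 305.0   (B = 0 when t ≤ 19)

1.268

At 3278 K (t = 32.78):
  B = 138.5·ln(32.78 − 10) − 305.0 = 138.5·ln 22.78 − 305.0 = 138.5·3.1259 − 305.0 = 127.935.
At 3917 K (t = 39.17):
  B = 138.5·ln(39.17 − 10) − 305.0 = 138.5·ln 29.17 − 305.0 = 138.5·3.3731 − 305.0 = 162.180.
Gain = 162.180 / 127.935 = 1.2677 → 1.268.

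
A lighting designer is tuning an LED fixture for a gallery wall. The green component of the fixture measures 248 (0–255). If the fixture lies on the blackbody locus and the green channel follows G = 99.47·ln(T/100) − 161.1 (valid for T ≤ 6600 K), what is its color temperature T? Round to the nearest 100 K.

6100 K

ln t = (248 + 161.1) / 99.47 = 4.1128.
t = e^4.1128 = 61.117.
T = 100·t = 6112 K → 6100 K to the nearest 100 K.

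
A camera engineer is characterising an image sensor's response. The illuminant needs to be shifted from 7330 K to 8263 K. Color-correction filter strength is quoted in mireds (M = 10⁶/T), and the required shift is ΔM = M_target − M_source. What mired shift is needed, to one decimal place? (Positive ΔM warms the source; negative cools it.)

M_source = 10⁶/7330 = 136.426; M_target = 10⁶/8263 = 121.021.
ΔM = 121.021 − 136.426 = -15.404 → -15.4 mireds, a cooling shift.

-15.4 mireds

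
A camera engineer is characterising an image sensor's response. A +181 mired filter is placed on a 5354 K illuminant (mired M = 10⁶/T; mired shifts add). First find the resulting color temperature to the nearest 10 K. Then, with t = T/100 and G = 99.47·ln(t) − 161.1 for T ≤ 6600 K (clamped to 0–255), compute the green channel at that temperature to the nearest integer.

M_in = 10⁶/5354 = 186.78; M_out = 186.78 + (+181) = 367.78.
T_out = 10⁶/367.78 = 2719.0 K → 2720 K; t = 27.2.
G = 99.47·ln 27.2 − 161.1 = 99.47·3.3032 − 161.1 = 167.471.
Rounded: 167.

167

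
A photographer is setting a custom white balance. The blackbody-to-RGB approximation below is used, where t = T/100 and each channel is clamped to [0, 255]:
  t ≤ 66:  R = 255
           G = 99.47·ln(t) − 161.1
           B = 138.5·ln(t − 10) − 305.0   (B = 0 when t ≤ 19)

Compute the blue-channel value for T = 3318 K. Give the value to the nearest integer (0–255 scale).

t = 3318/100 = 33.18; the t ≤ 66 branch applies.
B = 138.5·ln(33.18 − 10) − 305.0 = 138.5·ln 23.18 − 305.0 = 138.5·3.1433 − 305.0 = 130.346.
Rounded: 130.

130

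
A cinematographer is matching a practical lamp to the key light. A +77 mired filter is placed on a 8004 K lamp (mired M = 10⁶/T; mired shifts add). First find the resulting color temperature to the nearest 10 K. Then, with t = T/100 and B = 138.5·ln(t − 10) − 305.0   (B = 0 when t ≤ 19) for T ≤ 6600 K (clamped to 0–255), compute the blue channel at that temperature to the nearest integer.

204

M_in = 10⁶/8004 = 124.94; M_out = 124.94 + (+77) = 201.94.
T_out = 10⁶/201.94 = 4952.0 K → 4950 K; t = 49.5.
B = 138.5·ln(49.5 − 10) − 305.0 = 138.5·ln 39.5 − 305.0 = 138.5·3.6763 − 305.0 = 204.168.
Rounded: 204.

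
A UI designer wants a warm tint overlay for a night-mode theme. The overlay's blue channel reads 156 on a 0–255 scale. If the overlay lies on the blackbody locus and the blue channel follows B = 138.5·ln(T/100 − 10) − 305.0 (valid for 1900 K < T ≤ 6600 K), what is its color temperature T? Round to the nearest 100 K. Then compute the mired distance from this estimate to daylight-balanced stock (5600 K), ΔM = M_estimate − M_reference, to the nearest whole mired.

ln(t − 10) = (156 + 305.0) / 138.5 = 3.3285.
t − 10 = e^3.3285 = 27.897, so t = 37.897.
T = 100·t = 3790 K → 3800 K to the nearest 100 K.
M_estimate = 10⁶/3800 = 263.16; M_reference = 10⁶/5600 = 178.57.
ΔM = 263.16 − 178.57 = 84.59 → +85 mireds.

+85 mireds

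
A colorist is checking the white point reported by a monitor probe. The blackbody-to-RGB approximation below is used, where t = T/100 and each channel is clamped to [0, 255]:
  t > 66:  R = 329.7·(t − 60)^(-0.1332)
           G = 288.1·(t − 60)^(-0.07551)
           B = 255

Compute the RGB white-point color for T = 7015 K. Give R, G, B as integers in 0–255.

t = 7015/100 = 70.15; the t > 66 branch applies.
R = 329.7·(70.15 − 60)^(-0.1332) = 329.7·10.15^(-0.1332) = 329.7·0.73441 = 242.135.
G = 288.1·(70.15 − 60)^(-0.07551) = 288.1·10.15^(-0.07551) = 288.1·0.83946 = 241.849.
B = 255 by definition for t > 66.
Rounded: (242, 242, 255).

R=242, G=242, B=255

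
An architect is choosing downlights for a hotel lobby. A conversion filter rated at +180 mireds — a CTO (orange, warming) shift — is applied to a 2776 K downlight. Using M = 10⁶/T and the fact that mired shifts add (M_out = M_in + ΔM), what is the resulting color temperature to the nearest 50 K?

1850 K

M_in = 10⁶/2776 = 360.23 mireds.
M_out = 360.23 + (+180) = 540.23 mireds.
T_out = 10⁶/540.23 = 1851.1 K → 1850 K.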